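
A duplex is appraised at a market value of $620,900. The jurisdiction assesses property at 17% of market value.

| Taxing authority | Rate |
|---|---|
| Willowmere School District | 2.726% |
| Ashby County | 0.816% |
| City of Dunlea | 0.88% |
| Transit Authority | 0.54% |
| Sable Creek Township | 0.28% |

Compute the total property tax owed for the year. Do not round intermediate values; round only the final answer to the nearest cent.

Assessed value = $620,900 × 0.17 = $105,553
Willowmere School District: $105,553 × 0.02726 = $2,877.37478
Ashby County: $105,553 × 0.00816 = $861.31248
City of Dunlea: $105,553 × 0.0088 = $928.8664
Transit Authority: $105,553 × 0.0054 = $569.9862
Sable Creek Township: $105,553 × 0.0028 = $295.5484
Total = $2,877.37478 + $861.31248 + $928.8664 + $569.9862 + $295.5484 = $5,533.08826

$5,533.09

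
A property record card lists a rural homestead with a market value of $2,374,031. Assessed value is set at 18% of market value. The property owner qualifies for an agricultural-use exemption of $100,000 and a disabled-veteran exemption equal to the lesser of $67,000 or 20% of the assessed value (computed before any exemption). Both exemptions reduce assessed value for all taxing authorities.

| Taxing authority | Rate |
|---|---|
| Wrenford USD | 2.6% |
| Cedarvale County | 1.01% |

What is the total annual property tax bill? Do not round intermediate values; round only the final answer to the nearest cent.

$9,397.75

Assessed value = $2,374,031 × 0.18 = $427,325.58
Disabled-veteran exemption = min($67,000, 20% × $427,325.58) = min($67,000, $85,465.116) = $67,000 (dollar cap binds)
Taxable value = $427,325.58 − $100,000 − $67,000 = $260,325.58
Wrenford USD: $260,325.58 × 0.026 = $6,768.46508
Cedarvale County: $260,325.58 × 0.0101 = $2,629.288358
Total = $9,397.753438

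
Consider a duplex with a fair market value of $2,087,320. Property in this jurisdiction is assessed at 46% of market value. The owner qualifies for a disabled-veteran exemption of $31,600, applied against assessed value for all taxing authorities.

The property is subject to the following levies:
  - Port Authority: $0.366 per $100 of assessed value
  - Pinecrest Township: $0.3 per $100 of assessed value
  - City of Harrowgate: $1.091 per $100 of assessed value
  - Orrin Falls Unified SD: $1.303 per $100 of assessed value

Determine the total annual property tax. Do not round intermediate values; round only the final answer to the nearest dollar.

Assessed value = $2,087,320 × 0.46 = $960,167.2
Taxable value = $960,167.2 − $31,600 = $928,567.2
Port Authority: $928,567.2 × 0.00366 = $3,398.555952
Pinecrest Township: $928,567.2 × 0.003 = $2,785.7016
City of Harrowgate: $928,567.2 × 0.01091 = $10,130.668152
Orrin Falls Unified SD: $928,567.2 × 0.01303 = $12,099.230616
Total = $3,398.555952 + $2,785.7016 + $10,130.668152 + $12,099.230616 = $28,414.15632

$28,414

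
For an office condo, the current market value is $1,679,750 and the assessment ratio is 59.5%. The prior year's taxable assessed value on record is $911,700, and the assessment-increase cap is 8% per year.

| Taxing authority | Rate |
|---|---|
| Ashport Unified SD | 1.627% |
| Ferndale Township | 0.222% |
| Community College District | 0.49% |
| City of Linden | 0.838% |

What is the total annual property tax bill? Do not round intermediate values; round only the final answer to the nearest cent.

$31,281.89

Uncapped assessed value = $1,679,750 × 0.595 = $999,451.25
Cap limit = $911,700 × 1.08 = $984,636
Taxable assessed value = min($999,451.25, $984,636) = $984,636 (cap binds)
Ashport Unified SD: $984,636 × 0.01627 = $16,020.02772
Ferndale Township: $984,636 × 0.00222 = $2,185.89192
Community College District: $984,636 × 0.0049 = $4,824.7164
City of Linden: $984,636 × 0.00838 = $8,251.24968
Total = $31,281.88572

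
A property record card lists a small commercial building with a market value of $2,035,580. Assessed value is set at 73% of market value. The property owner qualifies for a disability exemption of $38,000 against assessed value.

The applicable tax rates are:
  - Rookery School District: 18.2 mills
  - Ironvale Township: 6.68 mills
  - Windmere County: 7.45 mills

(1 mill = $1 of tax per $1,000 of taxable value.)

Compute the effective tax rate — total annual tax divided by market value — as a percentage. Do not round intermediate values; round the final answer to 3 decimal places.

2.300%

Assessed value = $2,035,580 × 0.73 = $1,485,973.4
Taxable value = $1,485,973.4 − $38,000 = $1,447,973.4
Rookery School District: $1,447,973.4 × 0.0182 = $26,353.11588
Ironvale Township: $1,447,973.4 × 0.00668 = $9,672.462312
Windmere County: $1,447,973.4 × 0.00745 = $10,787.40183
Total tax = $46,812.980022
Effective rate = $46,812.980022 ÷ $2,035,580 = 2.300% of market value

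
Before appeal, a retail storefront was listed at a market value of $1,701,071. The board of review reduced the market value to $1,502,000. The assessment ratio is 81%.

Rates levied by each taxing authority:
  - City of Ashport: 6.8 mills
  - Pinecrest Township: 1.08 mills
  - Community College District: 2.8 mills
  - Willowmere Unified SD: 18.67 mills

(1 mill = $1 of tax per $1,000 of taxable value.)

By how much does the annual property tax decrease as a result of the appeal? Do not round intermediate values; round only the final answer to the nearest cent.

$4,732.61

Old assessed value = $1,701,071 × 0.81 = $1,377,867.51
New assessed value = $1,502,000 × 0.81 = $1,216,620
Combined rate = 0.0068 + 0.00108 + 0.0028 + 0.01867 = 0.02935
Old tax = $1,377,867.51 × 0.02935 = $40,440.4114185
New tax = $1,216,620 × 0.02935 = $35,707.797
Reduction = $40,440.4114185 − $35,707.797 = $4,732.6144185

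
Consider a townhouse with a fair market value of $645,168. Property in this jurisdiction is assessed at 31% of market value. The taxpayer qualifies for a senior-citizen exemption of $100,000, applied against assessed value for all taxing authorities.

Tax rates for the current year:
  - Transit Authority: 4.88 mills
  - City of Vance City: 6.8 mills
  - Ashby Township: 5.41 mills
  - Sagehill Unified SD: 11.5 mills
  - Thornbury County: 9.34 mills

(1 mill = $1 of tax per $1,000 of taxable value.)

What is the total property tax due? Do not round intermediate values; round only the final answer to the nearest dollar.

$3,793

Assessed value = $645,168 × 0.31 = $200,002.08
Taxable value = $200,002.08 − $100,000 = $100,002.08
Transit Authority: $100,002.08 × 0.00488 = $488.0101504
City of Vance City: $100,002.08 × 0.0068 = $680.014144
Ashby Township: $100,002.08 × 0.00541 = $541.0112528
Sagehill Unified SD: $100,002.08 × 0.0115 = $1,150.02392
Thornbury County: $100,002.08 × 0.00934 = $934.0194272
Total = $488.0101504 + $680.014144 + $541.0112528 + $1,150.02392 + $934.0194272 = $3,793.0788944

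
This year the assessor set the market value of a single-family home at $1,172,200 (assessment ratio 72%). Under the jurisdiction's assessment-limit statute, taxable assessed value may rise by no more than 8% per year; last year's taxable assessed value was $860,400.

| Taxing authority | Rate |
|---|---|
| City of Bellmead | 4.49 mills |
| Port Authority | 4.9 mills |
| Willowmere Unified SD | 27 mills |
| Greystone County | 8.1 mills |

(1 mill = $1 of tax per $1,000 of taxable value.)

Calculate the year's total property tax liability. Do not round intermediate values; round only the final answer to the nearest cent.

$37,548.85

Uncapped assessed value = $1,172,200 × 0.72 = $843,984
Cap limit = $860,400 × 1.08 = $929,232
Taxable assessed value = min($843,984, $929,232) = $843,984 (cap does not bind)
City of Bellmead: $843,984 × 0.00449 = $3,789.48816
Port Authority: $843,984 × 0.0049 = $4,135.5216
Willowmere Unified SD: $843,984 × 0.027 = $22,787.568
Greystone County: $843,984 × 0.0081 = $6,836.2704
Total = $37,548.84816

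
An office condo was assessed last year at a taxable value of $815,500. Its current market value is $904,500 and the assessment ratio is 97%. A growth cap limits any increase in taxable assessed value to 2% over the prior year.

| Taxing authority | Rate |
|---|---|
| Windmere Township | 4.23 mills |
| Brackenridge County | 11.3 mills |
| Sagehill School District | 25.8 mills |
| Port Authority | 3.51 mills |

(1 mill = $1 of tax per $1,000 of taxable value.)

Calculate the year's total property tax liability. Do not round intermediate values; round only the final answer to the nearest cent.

Uncapped assessed value = $904,500 × 0.97 = $877,365
Cap limit = $815,500 × 1.02 = $831,810
Taxable assessed value = min($877,365, $831,810) = $831,810 (cap binds)
Windmere Township: $831,810 × 0.00423 = $3,518.5563
Brackenridge County: $831,810 × 0.0113 = $9,399.453
Sagehill School District: $831,810 × 0.0258 = $21,460.698
Port Authority: $831,810 × 0.00351 = $2,919.6531
Total = $37,298.3604

$37,298.36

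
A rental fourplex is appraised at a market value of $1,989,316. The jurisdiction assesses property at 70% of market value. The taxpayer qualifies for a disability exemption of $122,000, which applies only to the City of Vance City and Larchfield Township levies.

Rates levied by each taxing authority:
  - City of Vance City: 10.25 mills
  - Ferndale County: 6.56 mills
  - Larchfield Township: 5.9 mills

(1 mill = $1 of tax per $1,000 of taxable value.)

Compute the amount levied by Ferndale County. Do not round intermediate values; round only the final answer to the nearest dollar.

$9,135

Assessed value = $1,989,316 × 0.7 = $1,392,521.2
Ferndale County taxable value = $1,392,521.2 (exemption does not apply)
Ferndale County levy = $1,392,521.2 × 0.00656 = $9,134.939072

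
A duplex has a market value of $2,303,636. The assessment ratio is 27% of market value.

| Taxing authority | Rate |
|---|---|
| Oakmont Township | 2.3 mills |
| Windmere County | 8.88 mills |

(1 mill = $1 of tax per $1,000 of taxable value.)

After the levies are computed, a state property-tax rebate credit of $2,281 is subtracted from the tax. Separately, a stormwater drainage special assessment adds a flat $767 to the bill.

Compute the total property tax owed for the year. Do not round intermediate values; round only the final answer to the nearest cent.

Assessed value = $2,303,636 × 0.27 = $621,981.72
Oakmont Township: $621,981.72 × 0.0023 = $1,430.557956
Windmere County: $621,981.72 × 0.00888 = $5,523.1976736
Levies subtotal = $6,953.7556296
After credit = $6,953.7556296 − $2,281 = $4,672.7556296
Total = $4,672.7556296 + $767 = $5,439.7556296

$5,439.76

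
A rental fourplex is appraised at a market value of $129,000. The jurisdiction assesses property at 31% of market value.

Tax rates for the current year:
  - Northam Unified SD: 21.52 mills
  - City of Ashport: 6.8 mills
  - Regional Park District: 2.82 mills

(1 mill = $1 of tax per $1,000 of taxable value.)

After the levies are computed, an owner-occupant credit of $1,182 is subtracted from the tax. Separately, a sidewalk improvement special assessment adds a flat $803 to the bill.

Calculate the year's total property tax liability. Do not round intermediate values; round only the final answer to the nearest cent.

$866.29

Assessed value = $129,000 × 0.31 = $39,990
Northam Unified SD: $39,990 × 0.02152 = $860.5848
City of Ashport: $39,990 × 0.0068 = $271.932
Regional Park District: $39,990 × 0.00282 = $112.7718
Levies subtotal = $1,245.2886
After credit = $1,245.2886 − $1,182 = $63.2886
Total = $63.2886 + $803 = $866.2886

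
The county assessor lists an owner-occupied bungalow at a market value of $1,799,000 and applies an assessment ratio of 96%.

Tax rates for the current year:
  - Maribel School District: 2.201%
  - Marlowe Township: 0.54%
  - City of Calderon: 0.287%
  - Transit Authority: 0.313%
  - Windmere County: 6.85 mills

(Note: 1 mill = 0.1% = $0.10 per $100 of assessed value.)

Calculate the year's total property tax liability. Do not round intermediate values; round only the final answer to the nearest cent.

$69,530.63

Assessed value = $1,799,000 × 0.96 = $1,727,040
Maribel School District: $1,727,040 × 0.02201 = $38,012.1504
Marlowe Township: $1,727,040 × 0.0054 = $9,326.016
City of Calderon: $1,727,040 × 0.00287 = $4,956.6048
Transit Authority: $1,727,040 × 0.00313 = $5,405.6352
Windmere County: $1,727,040 × 0.00685 = $11,830.224
Total = $69,530.6304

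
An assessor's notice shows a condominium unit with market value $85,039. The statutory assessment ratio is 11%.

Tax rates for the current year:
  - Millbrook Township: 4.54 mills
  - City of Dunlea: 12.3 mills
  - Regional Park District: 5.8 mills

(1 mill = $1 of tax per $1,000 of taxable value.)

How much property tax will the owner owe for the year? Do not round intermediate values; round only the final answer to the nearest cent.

Assessed value = $85,039 × 0.11 = $9,354.29
Millbrook Township: $9,354.29 × 0.00454 = $42.4684766
City of Dunlea: $9,354.29 × 0.0123 = $115.057767
Regional Park District: $9,354.29 × 0.0058 = $54.254882
Total = $42.4684766 + $115.057767 + $54.254882 = $211.7811256

$211.78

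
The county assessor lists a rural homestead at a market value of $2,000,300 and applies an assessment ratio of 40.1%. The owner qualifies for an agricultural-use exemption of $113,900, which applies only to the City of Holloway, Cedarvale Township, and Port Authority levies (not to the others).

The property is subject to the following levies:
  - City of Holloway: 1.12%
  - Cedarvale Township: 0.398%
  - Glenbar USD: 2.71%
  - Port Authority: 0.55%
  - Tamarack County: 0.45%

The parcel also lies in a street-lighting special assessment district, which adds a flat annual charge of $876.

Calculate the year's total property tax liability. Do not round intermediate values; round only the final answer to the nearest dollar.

$40,455

Assessed value = $2,000,300 × 0.401 = $802,120.3
City of Holloway: ($802,120.3 − $113,900) × 0.0112 = $688,220.3 × 0.0112 = $7,708.06736
Cedarvale Township: ($802,120.3 − $113,900) × 0.00398 = $688,220.3 × 0.00398 = $2,739.116794
Glenbar USD: $802,120.3 × 0.0271 = $21,737.46013
Port Authority: ($802,120.3 − $113,900) × 0.0055 = $688,220.3 × 0.0055 = $3,785.21165
Tamarack County: $802,120.3 × 0.0045 = $3,609.54135
Levies subtotal = $39,579.397284
Total = $39,579.397284 + $876 = $40,455.397284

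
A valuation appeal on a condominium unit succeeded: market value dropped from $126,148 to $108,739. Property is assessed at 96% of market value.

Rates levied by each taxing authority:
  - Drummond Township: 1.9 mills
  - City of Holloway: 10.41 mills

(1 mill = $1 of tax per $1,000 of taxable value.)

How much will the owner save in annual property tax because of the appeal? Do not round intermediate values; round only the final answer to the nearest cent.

Old assessed value = $126,148 × 0.96 = $121,102.08
New assessed value = $108,739 × 0.96 = $104,389.44
Combined rate = 0.0019 + 0.01041 = 0.01231
Old tax = $121,102.08 × 0.01231 = $1,490.7666048
New tax = $104,389.44 × 0.01231 = $1,285.0340064
Reduction = $1,490.7666048 − $1,285.0340064 = $205.7325984

$205.73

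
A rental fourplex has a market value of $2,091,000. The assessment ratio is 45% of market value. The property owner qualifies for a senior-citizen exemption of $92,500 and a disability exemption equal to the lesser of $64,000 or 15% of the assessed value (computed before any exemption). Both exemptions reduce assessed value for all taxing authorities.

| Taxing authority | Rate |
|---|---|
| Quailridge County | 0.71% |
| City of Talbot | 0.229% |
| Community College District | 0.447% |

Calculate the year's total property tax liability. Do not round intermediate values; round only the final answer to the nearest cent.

$10,872.48

Assessed value = $2,091,000 × 0.45 = $940,950
Disability exemption = min($64,000, 15% × $940,950) = min($64,000, $141,142.5) = $64,000 (dollar cap binds)
Taxable value = $940,950 − $92,500 − $64,000 = $784,450
Quailridge County: $784,450 × 0.0071 = $5,569.595
City of Talbot: $784,450 × 0.00229 = $1,796.3905
Community College District: $784,450 × 0.00447 = $3,506.4915
Total = $10,872.477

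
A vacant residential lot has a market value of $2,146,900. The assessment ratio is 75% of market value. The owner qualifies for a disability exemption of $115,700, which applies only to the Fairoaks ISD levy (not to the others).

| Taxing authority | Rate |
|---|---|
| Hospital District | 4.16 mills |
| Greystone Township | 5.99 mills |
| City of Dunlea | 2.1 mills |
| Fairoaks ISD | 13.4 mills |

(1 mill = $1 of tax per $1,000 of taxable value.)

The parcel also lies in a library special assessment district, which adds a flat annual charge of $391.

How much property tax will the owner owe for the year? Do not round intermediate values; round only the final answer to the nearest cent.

Assessed value = $2,146,900 × 0.75 = $1,610,175
Hospital District: $1,610,175 × 0.00416 = $6,698.328
Greystone Township: $1,610,175 × 0.00599 = $9,644.94825
City of Dunlea: $1,610,175 × 0.0021 = $3,381.3675
Fairoaks ISD: ($1,610,175 − $115,700) × 0.0134 = $1,494,475 × 0.0134 = $20,025.965
Levies subtotal = $39,750.60875
Total = $39,750.60875 + $391 = $40,141.60875

$40,141.61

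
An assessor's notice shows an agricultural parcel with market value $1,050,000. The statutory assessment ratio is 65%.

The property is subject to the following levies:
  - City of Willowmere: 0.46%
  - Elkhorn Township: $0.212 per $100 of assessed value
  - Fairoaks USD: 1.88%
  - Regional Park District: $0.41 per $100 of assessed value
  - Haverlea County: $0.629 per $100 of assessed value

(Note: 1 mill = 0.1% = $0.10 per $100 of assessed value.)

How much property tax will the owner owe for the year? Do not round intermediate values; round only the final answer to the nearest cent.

Assessed value = $1,050,000 × 0.65 = $682,500
City of Willowmere: $682,500 × 0.0046 = $3,139.5
Elkhorn Township: $682,500 × 0.00212 = $1,446.9
Fairoaks USD: $682,500 × 0.0188 = $12,831
Regional Park District: $682,500 × 0.0041 = $2,798.25
Haverlea County: $682,500 × 0.00629 = $4,292.925
Total = $24,508.575

$24,508.58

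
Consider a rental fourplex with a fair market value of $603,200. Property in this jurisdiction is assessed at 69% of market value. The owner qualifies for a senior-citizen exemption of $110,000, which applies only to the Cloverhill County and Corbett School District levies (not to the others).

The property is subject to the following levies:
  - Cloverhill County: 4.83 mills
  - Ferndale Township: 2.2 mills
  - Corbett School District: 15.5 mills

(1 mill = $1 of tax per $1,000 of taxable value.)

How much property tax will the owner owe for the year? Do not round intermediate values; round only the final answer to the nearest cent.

Assessed value = $603,200 × 0.69 = $416,208
Cloverhill County: ($416,208 − $110,000) × 0.00483 = $306,208 × 0.00483 = $1,478.98464
Ferndale Township: $416,208 × 0.0022 = $915.6576
Corbett School District: ($416,208 − $110,000) × 0.0155 = $306,208 × 0.0155 = $4,746.224
Total = $7,140.86624

$7,140.87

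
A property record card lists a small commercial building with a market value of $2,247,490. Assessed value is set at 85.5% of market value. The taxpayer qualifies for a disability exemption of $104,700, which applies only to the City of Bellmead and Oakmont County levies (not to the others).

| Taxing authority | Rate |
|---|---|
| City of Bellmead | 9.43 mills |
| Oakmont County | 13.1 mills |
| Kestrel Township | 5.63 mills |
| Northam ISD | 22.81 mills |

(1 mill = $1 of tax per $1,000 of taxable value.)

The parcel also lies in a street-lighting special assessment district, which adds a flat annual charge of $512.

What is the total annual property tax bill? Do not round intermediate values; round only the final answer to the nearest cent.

Assessed value = $2,247,490 × 0.855 = $1,921,603.95
City of Bellmead: ($1,921,603.95 − $104,700) × 0.00943 = $1,816,903.95 × 0.00943 = $17,133.4042485
Oakmont County: ($1,921,603.95 − $104,700) × 0.0131 = $1,816,903.95 × 0.0131 = $23,801.441745
Kestrel Township: $1,921,603.95 × 0.00563 = $10,818.6302385
Northam ISD: $1,921,603.95 × 0.02281 = $43,831.7860995
Levies subtotal = $95,585.2623315
Total = $95,585.2623315 + $512 = $96,097.2623315

$96,097.26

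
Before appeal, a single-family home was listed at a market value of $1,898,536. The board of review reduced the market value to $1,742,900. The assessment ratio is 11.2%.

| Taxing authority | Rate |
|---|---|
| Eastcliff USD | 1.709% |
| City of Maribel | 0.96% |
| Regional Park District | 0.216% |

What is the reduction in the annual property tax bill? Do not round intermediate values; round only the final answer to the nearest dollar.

Old assessed value = $1,898,536 × 0.112 = $212,636.032
New assessed value = $1,742,900 × 0.112 = $195,204.8
Combined rate = 0.01709 + 0.0096 + 0.00216 = 0.02885
Old tax = $212,636.032 × 0.02885 = $6,134.5495232
New tax = $195,204.8 × 0.02885 = $5,631.65848
Reduction = $6,134.5495232 − $5,631.65848 = $502.8910432

$503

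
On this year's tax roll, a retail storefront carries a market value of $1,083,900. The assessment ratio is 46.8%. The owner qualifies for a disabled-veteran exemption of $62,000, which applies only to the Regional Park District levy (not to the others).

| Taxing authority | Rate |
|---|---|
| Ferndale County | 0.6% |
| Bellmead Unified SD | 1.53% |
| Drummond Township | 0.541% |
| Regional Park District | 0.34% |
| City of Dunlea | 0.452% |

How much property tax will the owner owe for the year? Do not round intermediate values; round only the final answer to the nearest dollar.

Assessed value = $1,083,900 × 0.468 = $507,265.2
Ferndale County: $507,265.2 × 0.006 = $3,043.5912
Bellmead Unified SD: $507,265.2 × 0.0153 = $7,761.15756
Drummond Township: $507,265.2 × 0.00541 = $2,744.304732
Regional Park District: ($507,265.2 − $62,000) × 0.0034 = $445,265.2 × 0.0034 = $1,513.90168
City of Dunlea: $507,265.2 × 0.00452 = $2,292.838704
Total = $17,355.793876

$17,356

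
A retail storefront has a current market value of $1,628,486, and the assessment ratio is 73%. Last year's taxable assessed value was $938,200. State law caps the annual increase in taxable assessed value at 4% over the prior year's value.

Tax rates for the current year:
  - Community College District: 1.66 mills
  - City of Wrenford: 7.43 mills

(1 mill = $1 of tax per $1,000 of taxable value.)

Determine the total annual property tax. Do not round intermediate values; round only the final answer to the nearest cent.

$8,869.37

Uncapped assessed value = $1,628,486 × 0.73 = $1,188,794.78
Cap limit = $938,200 × 1.04 = $975,728
Taxable assessed value = min($1,188,794.78, $975,728) = $975,728 (cap binds)
Community College District: $975,728 × 0.00166 = $1,619.70848
City of Wrenford: $975,728 × 0.00743 = $7,249.65904
Total = $8,869.36752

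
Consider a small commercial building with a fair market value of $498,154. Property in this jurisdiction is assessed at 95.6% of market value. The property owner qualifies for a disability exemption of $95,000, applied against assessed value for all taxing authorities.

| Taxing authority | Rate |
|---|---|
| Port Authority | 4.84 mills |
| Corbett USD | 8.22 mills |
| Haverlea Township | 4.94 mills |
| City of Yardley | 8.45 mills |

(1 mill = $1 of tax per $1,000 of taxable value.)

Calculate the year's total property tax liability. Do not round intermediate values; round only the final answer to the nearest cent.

Assessed value = $498,154 × 0.956 = $476,235.224
Taxable value = $476,235.224 − $95,000 = $381,235.224
Port Authority: $381,235.224 × 0.00484 = $1,845.17848416
Corbett USD: $381,235.224 × 0.00822 = $3,133.75354128
Haverlea Township: $381,235.224 × 0.00494 = $1,883.30200656
City of Yardley: $381,235.224 × 0.00845 = $3,221.4376428
Total = $1,845.17848416 + $3,133.75354128 + $1,883.30200656 + $3,221.4376428 = $10,083.6716748

$10,083.67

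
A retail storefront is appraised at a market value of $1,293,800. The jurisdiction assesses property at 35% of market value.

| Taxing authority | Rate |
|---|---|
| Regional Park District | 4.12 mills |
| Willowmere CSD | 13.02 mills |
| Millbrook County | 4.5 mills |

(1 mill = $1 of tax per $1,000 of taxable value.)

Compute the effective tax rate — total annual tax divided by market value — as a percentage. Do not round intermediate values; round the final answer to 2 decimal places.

0.76%

Assessed value = $1,293,800 × 0.35 = $452,830
Regional Park District: $452,830 × 0.00412 = $1,865.6596
Willowmere CSD: $452,830 × 0.01302 = $5,895.8466
Millbrook County: $452,830 × 0.0045 = $2,037.735
Total tax = $9,799.2412
Effective rate = $9,799.2412 ÷ $1,293,800 = 0.76% of market value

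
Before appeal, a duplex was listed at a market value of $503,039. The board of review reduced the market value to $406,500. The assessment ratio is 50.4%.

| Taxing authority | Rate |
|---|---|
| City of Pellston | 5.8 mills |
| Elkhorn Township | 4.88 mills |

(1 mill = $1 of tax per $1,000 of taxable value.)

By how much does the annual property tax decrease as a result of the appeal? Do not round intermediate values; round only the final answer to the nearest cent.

$519.64

Old assessed value = $503,039 × 0.504 = $253,531.656
New assessed value = $406,500 × 0.504 = $204,876
Combined rate = 0.0058 + 0.00488 = 0.01068
Old tax = $253,531.656 × 0.01068 = $2,707.71808608
New tax = $204,876 × 0.01068 = $2,188.07568
Reduction = $2,707.71808608 − $2,188.07568 = $519.64240608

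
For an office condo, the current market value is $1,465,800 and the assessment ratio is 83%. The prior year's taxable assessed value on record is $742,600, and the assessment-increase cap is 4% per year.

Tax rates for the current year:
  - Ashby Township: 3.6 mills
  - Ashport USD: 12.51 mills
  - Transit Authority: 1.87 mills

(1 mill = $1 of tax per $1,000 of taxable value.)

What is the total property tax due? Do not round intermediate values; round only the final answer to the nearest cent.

Uncapped assessed value = $1,465,800 × 0.83 = $1,216,614
Cap limit = $742,600 × 1.04 = $772,304
Taxable assessed value = min($1,216,614, $772,304) = $772,304 (cap binds)
Ashby Township: $772,304 × 0.0036 = $2,780.2944
Ashport USD: $772,304 × 0.01251 = $9,661.52304
Transit Authority: $772,304 × 0.00187 = $1,444.20848
Total = $13,886.02592

$13,886.03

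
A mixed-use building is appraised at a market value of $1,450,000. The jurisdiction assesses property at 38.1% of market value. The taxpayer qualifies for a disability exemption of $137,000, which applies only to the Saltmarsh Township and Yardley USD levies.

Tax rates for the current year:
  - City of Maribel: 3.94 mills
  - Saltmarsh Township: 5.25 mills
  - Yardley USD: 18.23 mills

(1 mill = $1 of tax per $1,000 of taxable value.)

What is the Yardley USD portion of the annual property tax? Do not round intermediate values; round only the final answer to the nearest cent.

$7,573.65

Assessed value = $1,450,000 × 0.381 = $552,450
Yardley USD taxable value = $552,450 − $137,000 = $415,450
Yardley USD levy = $415,450 × 0.01823 = $7,573.6535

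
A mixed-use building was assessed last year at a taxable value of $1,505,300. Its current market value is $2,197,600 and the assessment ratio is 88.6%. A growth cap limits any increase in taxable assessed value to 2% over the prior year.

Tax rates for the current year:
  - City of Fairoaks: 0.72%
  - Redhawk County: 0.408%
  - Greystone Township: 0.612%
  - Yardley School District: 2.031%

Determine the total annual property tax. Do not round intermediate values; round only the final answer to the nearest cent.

Uncapped assessed value = $2,197,600 × 0.886 = $1,947,073.6
Cap limit = $1,505,300 × 1.02 = $1,535,406
Taxable assessed value = min($1,947,073.6, $1,535,406) = $1,535,406 (cap binds)
City of Fairoaks: $1,535,406 × 0.0072 = $11,054.9232
Redhawk County: $1,535,406 × 0.00408 = $6,264.45648
Greystone Township: $1,535,406 × 0.00612 = $9,396.68472
Yardley School District: $1,535,406 × 0.02031 = $31,184.09586
Total = $57,900.16026

$57,900.16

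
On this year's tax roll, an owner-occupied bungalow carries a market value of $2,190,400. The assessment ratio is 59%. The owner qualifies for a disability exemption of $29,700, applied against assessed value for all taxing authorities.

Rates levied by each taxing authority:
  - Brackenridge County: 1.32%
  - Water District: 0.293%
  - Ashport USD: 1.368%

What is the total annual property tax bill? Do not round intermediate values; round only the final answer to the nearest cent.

$37,639.18

Assessed value = $2,190,400 × 0.59 = $1,292,336
Taxable value = $1,292,336 − $29,700 = $1,262,636
Brackenridge County: $1,262,636 × 0.0132 = $16,666.7952
Water District: $1,262,636 × 0.00293 = $3,699.52348
Ashport USD: $1,262,636 × 0.01368 = $17,272.86048
Total = $16,666.7952 + $3,699.52348 + $17,272.86048 = $37,639.17916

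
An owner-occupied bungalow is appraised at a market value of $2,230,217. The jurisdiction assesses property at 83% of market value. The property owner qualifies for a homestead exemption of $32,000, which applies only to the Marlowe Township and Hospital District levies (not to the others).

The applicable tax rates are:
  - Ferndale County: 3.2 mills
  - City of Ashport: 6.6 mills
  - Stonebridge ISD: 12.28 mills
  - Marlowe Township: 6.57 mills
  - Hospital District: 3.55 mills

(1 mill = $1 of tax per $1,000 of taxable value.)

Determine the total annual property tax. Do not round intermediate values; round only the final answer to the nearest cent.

$59,280.94

Assessed value = $2,230,217 × 0.83 = $1,851,080.11
Ferndale County: $1,851,080.11 × 0.0032 = $5,923.456352
City of Ashport: $1,851,080.11 × 0.0066 = $12,217.128726
Stonebridge ISD: $1,851,080.11 × 0.01228 = $22,731.2637508
Marlowe Township: ($1,851,080.11 − $32,000) × 0.00657 = $1,819,080.11 × 0.00657 = $11,951.3563227
Hospital District: ($1,851,080.11 − $32,000) × 0.00355 = $1,819,080.11 × 0.00355 = $6,457.7343905
Total = $59,280.939542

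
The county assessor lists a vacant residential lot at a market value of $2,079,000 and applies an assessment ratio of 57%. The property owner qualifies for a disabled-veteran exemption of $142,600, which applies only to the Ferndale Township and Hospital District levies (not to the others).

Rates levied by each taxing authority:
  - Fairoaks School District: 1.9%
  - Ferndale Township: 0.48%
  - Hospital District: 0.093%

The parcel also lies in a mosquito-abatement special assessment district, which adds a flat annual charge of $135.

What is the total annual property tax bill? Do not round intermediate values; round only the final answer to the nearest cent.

Assessed value = $2,079,000 × 0.57 = $1,185,030
Fairoaks School District: $1,185,030 × 0.019 = $22,515.57
Ferndale Township: ($1,185,030 − $142,600) × 0.0048 = $1,042,430 × 0.0048 = $5,003.664
Hospital District: ($1,185,030 − $142,600) × 0.00093 = $1,042,430 × 0.00093 = $969.4599
Levies subtotal = $28,488.6939
Total = $28,488.6939 + $135 = $28,623.6939

$28,623.69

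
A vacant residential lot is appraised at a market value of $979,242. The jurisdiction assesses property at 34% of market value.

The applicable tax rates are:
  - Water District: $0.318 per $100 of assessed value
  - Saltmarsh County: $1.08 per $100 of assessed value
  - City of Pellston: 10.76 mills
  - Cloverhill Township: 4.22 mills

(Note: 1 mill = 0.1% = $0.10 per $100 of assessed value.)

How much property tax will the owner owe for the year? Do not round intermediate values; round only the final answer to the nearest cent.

$9,642.01

Assessed value = $979,242 × 0.34 = $332,942.28
Water District: $332,942.28 × 0.00318 = $1,058.7564504
Saltmarsh County: $332,942.28 × 0.0108 = $3,595.776624
City of Pellston: $332,942.28 × 0.01076 = $3,582.4589328
Cloverhill Township: $332,942.28 × 0.00422 = $1,405.0164216
Total = $9,642.0084288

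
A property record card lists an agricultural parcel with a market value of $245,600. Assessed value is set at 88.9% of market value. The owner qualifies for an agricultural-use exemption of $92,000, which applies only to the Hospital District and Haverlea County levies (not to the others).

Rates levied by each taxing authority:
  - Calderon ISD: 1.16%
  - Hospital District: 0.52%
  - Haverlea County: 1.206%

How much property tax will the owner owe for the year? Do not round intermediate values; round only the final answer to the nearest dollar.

Assessed value = $245,600 × 0.889 = $218,338.4
Calderon ISD: $218,338.4 × 0.0116 = $2,532.72544
Hospital District: ($218,338.4 − $92,000) × 0.0052 = $126,338.4 × 0.0052 = $656.95968
Haverlea County: ($218,338.4 − $92,000) × 0.01206 = $126,338.4 × 0.01206 = $1,523.641104
Total = $4,713.326224

$4,713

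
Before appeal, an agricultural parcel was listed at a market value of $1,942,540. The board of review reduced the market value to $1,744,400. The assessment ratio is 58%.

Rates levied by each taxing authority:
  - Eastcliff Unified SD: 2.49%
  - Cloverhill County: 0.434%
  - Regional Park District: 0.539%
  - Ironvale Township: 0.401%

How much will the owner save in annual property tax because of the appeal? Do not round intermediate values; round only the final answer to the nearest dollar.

$4,441

Old assessed value = $1,942,540 × 0.58 = $1,126,673.2
New assessed value = $1,744,400 × 0.58 = $1,011,752
Combined rate = 0.0249 + 0.00434 + 0.00539 + 0.00401 = 0.03864
Old tax = $1,126,673.2 × 0.03864 = $43,534.652448
New tax = $1,011,752 × 0.03864 = $39,094.09728
Reduction = $43,534.652448 − $39,094.09728 = $4,440.555168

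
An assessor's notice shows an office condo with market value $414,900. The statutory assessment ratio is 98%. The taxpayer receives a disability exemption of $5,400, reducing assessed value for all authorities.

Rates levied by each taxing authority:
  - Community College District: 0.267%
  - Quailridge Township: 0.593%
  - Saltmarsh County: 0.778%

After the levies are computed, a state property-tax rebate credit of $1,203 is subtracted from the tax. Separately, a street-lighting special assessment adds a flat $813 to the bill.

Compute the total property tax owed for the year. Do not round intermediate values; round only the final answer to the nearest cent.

Assessed value = $414,900 × 0.98 = $406,602
Taxable value = $406,602 − $5,400 = $401,202
Community College District: $401,202 × 0.00267 = $1,071.20934
Quailridge Township: $401,202 × 0.00593 = $2,379.12786
Saltmarsh County: $401,202 × 0.00778 = $3,121.35156
Levies subtotal = $6,571.68876
After credit = $6,571.68876 − $1,203 = $5,368.68876
Total = $5,368.68876 + $813 = $6,181.68876

$6,181.69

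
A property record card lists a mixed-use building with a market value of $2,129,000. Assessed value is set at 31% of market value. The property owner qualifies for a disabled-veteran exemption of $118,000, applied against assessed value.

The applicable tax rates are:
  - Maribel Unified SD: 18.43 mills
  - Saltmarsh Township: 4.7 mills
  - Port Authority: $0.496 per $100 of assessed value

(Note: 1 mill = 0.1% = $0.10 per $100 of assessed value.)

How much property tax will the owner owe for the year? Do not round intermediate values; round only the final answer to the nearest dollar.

$15,224

Assessed value = $2,129,000 × 0.31 = $659,990
Taxable value = $659,990 − $118,000 = $541,990
Maribel Unified SD: $541,990 × 0.01843 = $9,988.8757
Saltmarsh Township: $541,990 × 0.0047 = $2,547.353
Port Authority: $541,990 × 0.00496 = $2,688.2704
Total = $15,224.4991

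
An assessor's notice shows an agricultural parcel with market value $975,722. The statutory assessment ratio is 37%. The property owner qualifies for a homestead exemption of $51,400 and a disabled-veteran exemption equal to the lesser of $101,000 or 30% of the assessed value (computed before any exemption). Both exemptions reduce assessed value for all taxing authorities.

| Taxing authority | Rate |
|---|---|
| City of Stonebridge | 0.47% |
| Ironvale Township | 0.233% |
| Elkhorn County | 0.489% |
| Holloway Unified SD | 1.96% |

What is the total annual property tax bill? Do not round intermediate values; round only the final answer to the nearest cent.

$6,575.61

Assessed value = $975,722 × 0.37 = $361,017.14
Disabled-veteran exemption = min($101,000, 30% × $361,017.14) = min($101,000, $108,305.142) = $101,000 (dollar cap binds)
Taxable value = $361,017.14 − $51,400 − $101,000 = $208,617.14
City of Stonebridge: $208,617.14 × 0.0047 = $980.500558
Ironvale Township: $208,617.14 × 0.00233 = $486.0779362
Elkhorn County: $208,617.14 × 0.00489 = $1,020.1378146
Holloway Unified SD: $208,617.14 × 0.0196 = $4,088.895944
Total = $6,575.6122528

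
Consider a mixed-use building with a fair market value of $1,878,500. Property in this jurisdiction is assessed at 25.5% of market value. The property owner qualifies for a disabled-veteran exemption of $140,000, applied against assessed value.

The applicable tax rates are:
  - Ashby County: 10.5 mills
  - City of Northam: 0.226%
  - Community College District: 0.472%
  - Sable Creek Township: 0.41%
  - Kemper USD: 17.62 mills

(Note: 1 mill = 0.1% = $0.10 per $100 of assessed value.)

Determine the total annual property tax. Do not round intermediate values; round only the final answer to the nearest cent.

Assessed value = $1,878,500 × 0.255 = $479,017.5
Taxable value = $479,017.5 − $140,000 = $339,017.5
Ashby County: $339,017.5 × 0.0105 = $3,559.68375
City of Northam: $339,017.5 × 0.00226 = $766.17955
Community College District: $339,017.5 × 0.00472 = $1,600.1626
Sable Creek Township: $339,017.5 × 0.0041 = $1,389.97175
Kemper USD: $339,017.5 × 0.01762 = $5,973.48835
Total = $13,289.486

$13,289.49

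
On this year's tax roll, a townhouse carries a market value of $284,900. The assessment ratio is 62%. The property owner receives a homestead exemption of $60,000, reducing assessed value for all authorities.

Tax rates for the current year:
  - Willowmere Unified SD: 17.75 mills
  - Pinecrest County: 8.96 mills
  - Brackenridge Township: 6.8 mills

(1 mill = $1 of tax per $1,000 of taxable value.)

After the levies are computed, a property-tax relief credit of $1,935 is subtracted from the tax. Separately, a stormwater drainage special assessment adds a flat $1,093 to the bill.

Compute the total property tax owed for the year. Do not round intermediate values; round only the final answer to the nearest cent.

$3,066.54

Assessed value = $284,900 × 0.62 = $176,638
Taxable value = $176,638 − $60,000 = $116,638
Willowmere Unified SD: $116,638 × 0.01775 = $2,070.3245
Pinecrest County: $116,638 × 0.00896 = $1,045.07648
Brackenridge Township: $116,638 × 0.0068 = $793.1384
Levies subtotal = $3,908.53938
After credit = $3,908.53938 − $1,935 = $1,973.53938
Total = $1,973.53938 + $1,093 = $3,066.53938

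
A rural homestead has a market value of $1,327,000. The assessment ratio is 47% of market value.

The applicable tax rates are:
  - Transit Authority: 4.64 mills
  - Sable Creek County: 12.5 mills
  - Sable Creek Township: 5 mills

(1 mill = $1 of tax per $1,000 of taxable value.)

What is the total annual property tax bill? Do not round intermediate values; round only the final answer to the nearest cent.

Assessed value = $1,327,000 × 0.47 = $623,690
Transit Authority: $623,690 × 0.00464 = $2,893.9216
Sable Creek County: $623,690 × 0.0125 = $7,796.125
Sable Creek Township: $623,690 × 0.005 = $3,118.45
Total = $2,893.9216 + $7,796.125 + $3,118.45 = $13,808.4966

$13,808.50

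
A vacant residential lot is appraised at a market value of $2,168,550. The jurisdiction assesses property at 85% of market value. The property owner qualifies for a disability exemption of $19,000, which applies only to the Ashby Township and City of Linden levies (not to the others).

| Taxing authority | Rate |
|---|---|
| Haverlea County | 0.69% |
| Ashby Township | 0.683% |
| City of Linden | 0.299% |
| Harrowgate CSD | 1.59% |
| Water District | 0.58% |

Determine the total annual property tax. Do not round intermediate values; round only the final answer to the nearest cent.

$70,631.76

Assessed value = $2,168,550 × 0.85 = $1,843,267.5
Haverlea County: $1,843,267.5 × 0.0069 = $12,718.54575
Ashby Township: ($1,843,267.5 − $19,000) × 0.00683 = $1,824,267.5 × 0.00683 = $12,459.747025
City of Linden: ($1,843,267.5 − $19,000) × 0.00299 = $1,824,267.5 × 0.00299 = $5,454.559825
Harrowgate CSD: $1,843,267.5 × 0.0159 = $29,307.95325
Water District: $1,843,267.5 × 0.0058 = $10,690.9515
Total = $70,631.75735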